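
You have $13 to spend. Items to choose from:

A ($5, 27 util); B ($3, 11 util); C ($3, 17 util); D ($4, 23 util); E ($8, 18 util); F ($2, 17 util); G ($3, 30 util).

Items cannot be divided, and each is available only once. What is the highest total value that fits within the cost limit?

Check high-value combinations within $13:
- A+C+F+G: cost 5+3+2+3=13, value 27+17+17+30=91
- C+D+F+G: cost 3+4+2+3=12, value 17+23+17+30=87
- A+B+F+G: cost 5+3+2+3=13, value 27+11+17+30=85
Best: 91 util.

91 util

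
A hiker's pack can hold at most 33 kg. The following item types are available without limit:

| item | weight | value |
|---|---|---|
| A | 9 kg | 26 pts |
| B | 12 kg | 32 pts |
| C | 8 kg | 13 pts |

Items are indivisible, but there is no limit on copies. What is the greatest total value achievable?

Best value-per-unit is A at 26/9; filling with it alone gives 3×26 = 78.
Optimal mix: 1×A + 2×B → weight 33, value 90.

90 pts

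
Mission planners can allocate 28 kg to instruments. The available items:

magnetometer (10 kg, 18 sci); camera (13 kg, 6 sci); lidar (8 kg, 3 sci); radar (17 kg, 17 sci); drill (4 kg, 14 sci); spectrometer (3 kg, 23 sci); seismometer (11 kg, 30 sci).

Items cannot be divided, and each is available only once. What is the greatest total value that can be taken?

Check high-value combinations within 28 kg:
- magnetometer+drill+spectrometer+seismometer: mass 10+4+3+11=28, value 18+14+23+30=85
- magnetometer+spectrometer+seismometer: mass 10+3+11=24, value 18+23+30=71
- lidar+drill+spectrometer+seismometer: mass 8+4+3+11=26, value 3+14+23+30=70
- drill+spectrometer+seismometer: mass 4+3+11=18, value 14+23+30=67
- magnetometer+drill+seismometer: mass 10+4+11=25, value 18+14+30=62
Best: 85 sci.

85 sci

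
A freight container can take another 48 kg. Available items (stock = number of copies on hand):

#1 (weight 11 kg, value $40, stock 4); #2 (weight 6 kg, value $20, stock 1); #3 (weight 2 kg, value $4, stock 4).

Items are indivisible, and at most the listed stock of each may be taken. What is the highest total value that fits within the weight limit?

$168

Top feasible selections:
- 4×#1 + 2×#3: weight 48, value 168
- 4×#1 + 1×#3: weight 46, value 164
Best: $168.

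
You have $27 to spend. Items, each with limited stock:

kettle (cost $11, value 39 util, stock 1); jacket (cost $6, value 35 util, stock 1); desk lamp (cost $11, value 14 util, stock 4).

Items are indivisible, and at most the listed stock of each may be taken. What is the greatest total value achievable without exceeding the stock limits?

74 util

Top feasible selections:
- 1×kettle + 1×jacket: cost 17, value 74
- 1×kettle + 1×desk lamp: cost 22, value 53
- 1×jacket + 1×desk lamp: cost 17, value 49
- 1×kettle: cost 11, value 39
Best: 74 util.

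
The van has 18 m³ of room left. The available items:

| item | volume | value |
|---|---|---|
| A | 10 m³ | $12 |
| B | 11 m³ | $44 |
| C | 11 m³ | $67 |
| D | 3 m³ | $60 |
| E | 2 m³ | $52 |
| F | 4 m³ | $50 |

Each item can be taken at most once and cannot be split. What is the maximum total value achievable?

$179

Check high-value combinations within 18 m³:
- C+D+E: volume 11+3+2=16, value 67+60+52=179
- C+D+F: volume 11+3+4=18, value 67+60+50=177
- C+E+F: volume 11+2+4=17, value 67+52+50=169
- D+E+F: volume 3+2+4=9, value 60+52+50=162
- B+D+E: volume 11+3+2=16, value 44+60+52=156
Best: $179.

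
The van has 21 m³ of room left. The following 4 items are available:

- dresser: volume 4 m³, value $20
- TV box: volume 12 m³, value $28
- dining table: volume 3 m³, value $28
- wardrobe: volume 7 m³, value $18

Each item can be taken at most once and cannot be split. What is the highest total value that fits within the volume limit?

$76

This is a 0/1 knapsack; check combinations near the capacity.
- dresser+TV box+dining table: volume 4+12+3=19, value 20+28+28=76
- dresser+dining table+wardrobe: volume 4+3+7=14, value 20+28+18=66
- TV box+dining table: volume 12+3=15, value 28+28=56
- dresser+dining table: volume 4+3=7, value 20+28=48
Best: $76.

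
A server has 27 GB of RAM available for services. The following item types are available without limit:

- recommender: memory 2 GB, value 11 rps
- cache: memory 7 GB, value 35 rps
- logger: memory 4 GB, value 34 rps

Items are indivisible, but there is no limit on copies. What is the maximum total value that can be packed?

215 rps

Best value-per-unit is logger at 34/4; filling with it alone gives 6×34 = 204.
Optimal mix: 1×recommender + 6×logger → memory 26, value 215.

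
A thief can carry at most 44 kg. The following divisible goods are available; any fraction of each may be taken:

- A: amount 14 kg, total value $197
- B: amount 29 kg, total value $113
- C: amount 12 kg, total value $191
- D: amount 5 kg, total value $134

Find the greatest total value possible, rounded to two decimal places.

Take in order of value per unit:
- D (134/5 per unit): all 5 → value 134, running total 134.00
- C (191/12 per unit): all 12 → value 191, running total 325.00
- A (197/14 per unit): all 14 → value 197, running total 522.00
- B (113/29 per unit): 13 of 29 → value 13×113/29 = 50.6552, running total 572.66
Total 572.66.

572.66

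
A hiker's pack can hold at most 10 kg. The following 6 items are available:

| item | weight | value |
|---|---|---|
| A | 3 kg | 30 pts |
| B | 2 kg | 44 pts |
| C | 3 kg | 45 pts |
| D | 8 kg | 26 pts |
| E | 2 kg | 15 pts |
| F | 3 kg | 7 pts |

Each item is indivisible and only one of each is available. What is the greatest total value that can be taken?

Check high-value combinations within 10 kg:
- A+B+C+E: weight 3+2+3+2=10, value 30+44+45+15=134
- A+B+C: weight 3+2+3=8, value 30+44+45=119
- B+C+E+F: weight 2+3+2+3=10, value 44+45+15+7=111
Best: 134 pts.

134 pts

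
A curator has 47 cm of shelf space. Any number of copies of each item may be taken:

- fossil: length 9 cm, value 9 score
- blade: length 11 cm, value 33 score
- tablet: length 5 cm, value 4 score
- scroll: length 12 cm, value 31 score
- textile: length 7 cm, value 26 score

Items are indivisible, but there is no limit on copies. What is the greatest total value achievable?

163 score

Best value-per-unit is textile at 26/7; filling with it alone gives 6×26 = 156.
Optimal mix: 1×blade + 5×textile → length 46, value 163.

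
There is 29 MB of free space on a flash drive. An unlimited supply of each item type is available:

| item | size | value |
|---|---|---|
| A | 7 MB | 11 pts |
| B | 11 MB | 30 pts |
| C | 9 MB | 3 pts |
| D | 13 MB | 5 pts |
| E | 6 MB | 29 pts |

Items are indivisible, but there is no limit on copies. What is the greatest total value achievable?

Best value-per-unit is E at 29/6; filling with it alone gives 4×29 = 116.
Optimal mix: 1×B + 3×E → size 29, value 117.

117 pts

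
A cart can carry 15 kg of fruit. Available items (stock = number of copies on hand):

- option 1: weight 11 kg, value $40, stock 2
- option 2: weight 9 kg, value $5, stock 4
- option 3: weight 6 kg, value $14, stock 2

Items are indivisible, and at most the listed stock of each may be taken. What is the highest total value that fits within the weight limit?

Top feasible selections:
- 1×option 1: weight 11, value 40
- 2×option 3: weight 12, value 28
Best: $40.

$40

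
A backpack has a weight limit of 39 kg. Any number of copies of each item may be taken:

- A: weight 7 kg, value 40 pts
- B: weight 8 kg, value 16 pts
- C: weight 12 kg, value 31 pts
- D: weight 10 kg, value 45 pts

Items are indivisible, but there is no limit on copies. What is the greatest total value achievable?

Best value-per-unit is A at 40/7; filling with it alone gives 5×40 = 200.
Optimal mix: 4×A + 1×D → weight 38, value 205.

205 pts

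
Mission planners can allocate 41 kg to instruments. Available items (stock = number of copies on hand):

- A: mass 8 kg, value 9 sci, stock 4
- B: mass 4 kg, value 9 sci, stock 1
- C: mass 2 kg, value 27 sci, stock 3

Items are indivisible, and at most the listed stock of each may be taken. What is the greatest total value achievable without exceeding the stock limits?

117 sci

Best selections within mass 41 and stock limits:
- 3×A + 1×B + 3×C: mass 34, value 117
- 4×A + 3×C: mass 38, value 117
- 2×A + 1×B + 3×C: mass 26, value 108
Best: 117 sci.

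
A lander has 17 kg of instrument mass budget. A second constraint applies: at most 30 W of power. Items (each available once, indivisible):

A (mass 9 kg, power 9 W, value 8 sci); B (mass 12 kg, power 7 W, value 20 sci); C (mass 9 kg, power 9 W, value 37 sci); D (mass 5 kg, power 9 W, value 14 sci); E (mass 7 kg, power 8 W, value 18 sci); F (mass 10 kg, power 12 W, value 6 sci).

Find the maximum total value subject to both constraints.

55 sci

Feasible sets respecting both limits:
- C+E: mass 16, power 17, value 55
- C+D: mass 14, power 18, value 51
- C: mass 9, power 9, value 37
- B+D: mass 17, power 16, value 34
Best: 55 sci.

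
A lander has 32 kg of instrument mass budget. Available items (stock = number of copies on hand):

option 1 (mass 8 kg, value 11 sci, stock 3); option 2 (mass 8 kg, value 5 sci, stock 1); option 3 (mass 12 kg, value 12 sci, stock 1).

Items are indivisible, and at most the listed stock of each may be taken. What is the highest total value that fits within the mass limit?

Best selections within mass 32 and stock limits:
- 3×option 1 + 1×option 2: mass 32, value 38
- 2×option 1 + 1×option 3: mass 28, value 34
- 3×option 1: mass 24, value 33
- 1×option 1 + 1×option 2 + 1×option 3: mass 28, value 28
Best: 38 sci.

38 sci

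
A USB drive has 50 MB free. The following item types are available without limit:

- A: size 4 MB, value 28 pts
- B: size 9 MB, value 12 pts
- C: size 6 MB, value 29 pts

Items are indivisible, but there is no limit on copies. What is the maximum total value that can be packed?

337 pts

Best value-per-unit is A at 28/4; filling with it alone gives 12×28 = 336.
Optimal mix: 11×A + 1×C → size 50, value 337.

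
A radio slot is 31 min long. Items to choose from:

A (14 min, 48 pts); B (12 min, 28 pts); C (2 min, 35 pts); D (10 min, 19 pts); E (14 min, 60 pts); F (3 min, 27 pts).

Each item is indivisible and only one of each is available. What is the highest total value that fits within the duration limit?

Check high-value combinations within 31 min:
- B+C+E+F: duration 12+2+14+3=31, value 28+35+60+27=150
- A+C+E: duration 14+2+14=30, value 48+35+60=143
- C+D+E+F: duration 2+10+14+3=29, value 35+19+60+27=141
- A+B+C+F: duration 14+12+2+3=31, value 48+28+35+27=138
Best: 150 pts.

150 pts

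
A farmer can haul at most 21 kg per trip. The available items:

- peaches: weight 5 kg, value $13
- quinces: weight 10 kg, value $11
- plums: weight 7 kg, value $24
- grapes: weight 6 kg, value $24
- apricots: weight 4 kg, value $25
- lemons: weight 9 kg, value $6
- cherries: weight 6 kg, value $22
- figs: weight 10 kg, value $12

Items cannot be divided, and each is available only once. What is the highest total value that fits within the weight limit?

$84

This is a 0/1 knapsack; check combinations near the capacity.
- peaches+grapes+apricots+cherries: weight 5+6+4+6=21, value 13+24+25+22=84
- plums+grapes+apricots: weight 7+6+4=17, value 24+24+25=73
- grapes+apricots+cherries: weight 6+4+6=16, value 24+25+22=71
- plums+apricots+cherries: weight 7+4+6=17, value 24+25+22=71
Best: $84.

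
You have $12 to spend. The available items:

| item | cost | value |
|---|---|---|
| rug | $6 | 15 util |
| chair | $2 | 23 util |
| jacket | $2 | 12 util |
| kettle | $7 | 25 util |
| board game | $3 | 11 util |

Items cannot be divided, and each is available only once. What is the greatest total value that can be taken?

Check high-value combinations within $12:
- chair+jacket+kettle: cost 2+2+7=11, value 23+12+25=60
- chair+kettle+board game: cost 2+7+3=12, value 23+25+11=59
- rug+chair+jacket: cost 6+2+2=10, value 15+23+12=50
- rug+chair+board game: cost 6+2+3=11, value 15+23+11=49
Best: 60 util.

60 util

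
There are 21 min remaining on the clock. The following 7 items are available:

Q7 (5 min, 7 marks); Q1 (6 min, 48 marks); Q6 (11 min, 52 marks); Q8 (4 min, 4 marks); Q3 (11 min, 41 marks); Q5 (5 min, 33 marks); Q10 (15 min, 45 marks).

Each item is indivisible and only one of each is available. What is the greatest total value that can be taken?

Check high-value combinations within 21 min:
- Q1+Q6+Q8: time 6+11+4=21, value 48+52+4=104
- Q1+Q6: time 6+11=17, value 48+52=100
- Q1+Q8+Q3: time 6+4+11=21, value 48+4+41=93
- Q1+Q10: time 6+15=21, value 48+45=93
Best: 104 marks.

104 marks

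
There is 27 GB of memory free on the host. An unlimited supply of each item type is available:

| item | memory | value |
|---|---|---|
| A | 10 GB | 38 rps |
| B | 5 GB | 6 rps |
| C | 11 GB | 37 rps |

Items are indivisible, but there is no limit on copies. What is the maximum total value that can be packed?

82 rps

Best value-per-unit is A at 38/10; filling with it alone gives 2×38 = 76.
Optimal mix: 2×A + 1×B → memory 25, value 82.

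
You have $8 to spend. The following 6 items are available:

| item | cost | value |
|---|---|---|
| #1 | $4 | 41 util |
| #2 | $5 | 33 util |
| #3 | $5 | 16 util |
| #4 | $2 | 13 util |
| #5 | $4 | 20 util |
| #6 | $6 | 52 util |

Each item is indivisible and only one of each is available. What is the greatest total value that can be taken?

65 util

Check high-value combinations within $8:
- #4+#6: cost 2+6=8, value 13+52=65
- #1+#5: cost 4+4=8, value 41+20=61
- #1+#4: cost 4+2=6, value 41+13=54
- #6: cost 6, value 52
Best: 65 util.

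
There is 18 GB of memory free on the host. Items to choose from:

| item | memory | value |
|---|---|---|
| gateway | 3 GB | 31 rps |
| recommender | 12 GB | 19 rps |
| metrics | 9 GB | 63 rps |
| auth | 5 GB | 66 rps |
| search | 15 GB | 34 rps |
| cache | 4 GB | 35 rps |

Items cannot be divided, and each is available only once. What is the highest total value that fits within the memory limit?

164 rps

This is a 0/1 knapsack; check combinations near the capacity.
- metrics+auth+cache: memory 9+5+4=18, value 63+66+35=164
- gateway+metrics+auth: memory 3+9+5=17, value 31+63+66=160
- gateway+auth+cache: memory 3+5+4=12, value 31+66+35=132
- metrics+auth: memory 9+5=14, value 63+66=129
Best: 164 rps.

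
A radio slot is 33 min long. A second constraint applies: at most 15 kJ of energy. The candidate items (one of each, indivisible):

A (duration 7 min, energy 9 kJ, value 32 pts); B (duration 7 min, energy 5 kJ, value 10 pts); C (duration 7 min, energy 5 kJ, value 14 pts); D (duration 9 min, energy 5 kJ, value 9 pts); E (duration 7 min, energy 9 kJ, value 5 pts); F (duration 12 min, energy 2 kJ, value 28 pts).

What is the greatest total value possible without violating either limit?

60 pts

Feasible sets respecting both limits:
- A+F: duration 19, energy 11, value 60
- B+C+F: duration 26, energy 12, value 52
- C+D+F: duration 28, energy 12, value 51
- B+D+F: duration 28, energy 12, value 47
Best: 60 pts.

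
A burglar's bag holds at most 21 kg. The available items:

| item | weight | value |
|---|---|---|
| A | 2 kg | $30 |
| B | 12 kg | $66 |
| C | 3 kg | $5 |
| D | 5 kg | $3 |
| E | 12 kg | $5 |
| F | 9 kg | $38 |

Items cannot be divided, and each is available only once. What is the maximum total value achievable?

$104

Check high-value combinations within 21 kg:
- B+F: weight 12+9=21, value 66+38=104
- A+B+C: weight 2+12+3=17, value 30+66+5=101
- A+B+D: weight 2+12+5=19, value 30+66+3=99
- A+B: weight 2+12=14, value 30+66=96
- A+C+D+F: weight 2+3+5+9=19, value 30+5+3+38=76
Best: $104.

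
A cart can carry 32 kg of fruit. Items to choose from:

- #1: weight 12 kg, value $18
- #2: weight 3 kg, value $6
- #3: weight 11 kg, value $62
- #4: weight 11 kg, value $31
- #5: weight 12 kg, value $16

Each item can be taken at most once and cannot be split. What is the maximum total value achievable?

$99

This is a 0/1 knapsack; check combinations near the capacity.
- #2+#3+#4: weight 3+11+11=25, value 6+62+31=99
- #3+#4: weight 11+11=22, value 62+31=93
- #1+#2+#3: weight 12+3+11=26, value 18+6+62=86
Best: $99.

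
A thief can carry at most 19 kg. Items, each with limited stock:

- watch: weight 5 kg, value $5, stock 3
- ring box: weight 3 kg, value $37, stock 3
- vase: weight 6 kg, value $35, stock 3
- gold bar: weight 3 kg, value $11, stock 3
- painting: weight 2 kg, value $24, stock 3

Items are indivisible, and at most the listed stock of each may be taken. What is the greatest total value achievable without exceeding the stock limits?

Top feasible selections:
- 3×ring box + 1×gold bar + 3×painting: weight 18, value 194
- 3×ring box + 1×vase + 2×painting: weight 19, value 194
- 3×ring box + 3×painting: weight 15, value 183
- 2×ring box + 1×vase + 3×painting: weight 18, value 181
Best: $194.

$194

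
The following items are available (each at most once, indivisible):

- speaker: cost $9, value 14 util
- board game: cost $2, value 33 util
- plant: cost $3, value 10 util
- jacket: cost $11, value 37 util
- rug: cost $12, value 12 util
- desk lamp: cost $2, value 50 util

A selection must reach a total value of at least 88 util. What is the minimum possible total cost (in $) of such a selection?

Subsets with value ≥ 88, sorted by total cost:
- board game+plant+desk lamp: cost 7, value 93
- speaker+board game+desk lamp: cost 13, value 97
Minimum cost: 7 $.

7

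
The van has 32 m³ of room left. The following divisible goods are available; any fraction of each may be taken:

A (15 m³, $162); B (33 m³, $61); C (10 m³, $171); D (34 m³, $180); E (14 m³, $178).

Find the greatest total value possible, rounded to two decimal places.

Take in order of value per unit:
- C (171/10 per unit): all 10 → value 171, running total 171.00
- E (178/14 per unit): all 14 → value 178, running total 349.00
- A (162/15 per unit): 8 of 15 → value 8×162/15 = 86.4000, running total 435.40
Total 435.40.

435.40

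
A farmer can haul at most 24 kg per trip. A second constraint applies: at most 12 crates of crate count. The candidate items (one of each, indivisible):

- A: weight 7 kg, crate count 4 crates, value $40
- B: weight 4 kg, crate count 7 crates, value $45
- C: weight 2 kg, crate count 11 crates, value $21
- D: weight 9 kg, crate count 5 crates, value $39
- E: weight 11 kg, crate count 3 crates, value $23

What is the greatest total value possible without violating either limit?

Feasible sets respecting both limits:
- A+B: weight 11, crate count 11, value 85
- B+D: weight 13, crate count 12, value 84
- A+D: weight 16, crate count 9, value 79
Best: $85.

$85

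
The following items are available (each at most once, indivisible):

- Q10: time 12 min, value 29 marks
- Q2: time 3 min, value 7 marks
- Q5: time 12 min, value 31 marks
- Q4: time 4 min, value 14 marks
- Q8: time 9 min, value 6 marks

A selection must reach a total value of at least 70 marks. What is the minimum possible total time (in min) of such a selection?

Subsets with value ≥ 70, sorted by total time:
- Q10+Q5+Q4: time 28, value 74
- Q10+Q2+Q5+Q4: time 31, value 81
Minimum time: 28 min.

28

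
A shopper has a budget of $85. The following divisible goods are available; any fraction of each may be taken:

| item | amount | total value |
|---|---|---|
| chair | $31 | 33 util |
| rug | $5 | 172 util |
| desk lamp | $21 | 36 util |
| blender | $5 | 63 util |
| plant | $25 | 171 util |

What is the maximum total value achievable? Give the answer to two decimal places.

Take in order of value per unit:
- rug (172/5 per unit): all 5 → value 172, running total 172.00
- blender (63/5 per unit): all 5 → value 63, running total 235.00
- plant (171/25 per unit): all 25 → value 171, running total 406.00
- desk lamp (36/21 per unit): all 21 → value 36, running total 442.00
- chair (33/31 per unit): 29 of 31 → value 29×33/31 = 30.8710, running total 472.87
Total 472.87.

472.87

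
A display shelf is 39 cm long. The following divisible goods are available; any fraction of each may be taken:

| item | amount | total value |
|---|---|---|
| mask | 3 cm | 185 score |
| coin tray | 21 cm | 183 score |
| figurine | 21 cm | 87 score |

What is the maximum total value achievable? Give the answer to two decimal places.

Take in order of value per unit:
- mask (185/3 per unit): all 3 → value 185, running total 185.00
- coin tray (183/21 per unit): all 21 → value 183, running total 368.00
- figurine (87/21 per unit): 15 of 21 → value 15×87/21 = 62.1429, running total 430.14
Total 430.14.

430.14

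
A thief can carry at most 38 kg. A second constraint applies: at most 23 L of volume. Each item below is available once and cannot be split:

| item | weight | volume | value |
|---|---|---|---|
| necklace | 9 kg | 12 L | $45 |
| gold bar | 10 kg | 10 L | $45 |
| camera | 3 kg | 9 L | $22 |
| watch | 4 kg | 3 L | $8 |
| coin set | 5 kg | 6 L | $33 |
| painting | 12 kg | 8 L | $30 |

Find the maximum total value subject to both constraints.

Feasible sets respecting both limits:
- necklace+gold bar: weight 19, volume 22, value 90
- necklace+watch+coin set: weight 18, volume 21, value 86
- gold bar+watch+coin set: weight 19, volume 19, value 86
Best: $90.

$90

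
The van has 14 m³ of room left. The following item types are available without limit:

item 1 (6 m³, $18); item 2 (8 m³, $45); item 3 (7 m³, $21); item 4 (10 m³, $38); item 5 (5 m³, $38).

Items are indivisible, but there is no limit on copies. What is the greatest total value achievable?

$83

Best value-per-unit is item 5 at 38/5; filling with it alone gives 2×38 = 76.
Optimal mix: 1×item 2 + 1×item 5 → volume 13, value 83.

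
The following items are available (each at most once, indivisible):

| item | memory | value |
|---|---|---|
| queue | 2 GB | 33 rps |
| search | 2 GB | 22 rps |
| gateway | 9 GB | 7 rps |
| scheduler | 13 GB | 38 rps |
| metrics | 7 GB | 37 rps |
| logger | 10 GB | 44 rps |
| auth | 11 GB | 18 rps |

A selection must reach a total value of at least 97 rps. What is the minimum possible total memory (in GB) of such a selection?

Subsets with value ≥ 97, sorted by total memory:
- queue+search+logger: memory 14, value 99
- queue+metrics+logger: memory 19, value 114
- search+metrics+logger: memory 19, value 103
Minimum memory: 14 GB.

14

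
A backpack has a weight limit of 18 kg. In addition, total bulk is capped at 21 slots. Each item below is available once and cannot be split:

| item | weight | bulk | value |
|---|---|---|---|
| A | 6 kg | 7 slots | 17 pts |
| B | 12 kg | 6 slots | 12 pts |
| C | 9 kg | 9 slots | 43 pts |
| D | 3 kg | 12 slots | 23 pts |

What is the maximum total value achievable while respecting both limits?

Feasible sets respecting both limits:
- C+D: weight 12, bulk 21, value 66
- A+C: weight 15, bulk 16, value 60
- C: weight 9, bulk 9, value 43
- A+D: weight 9, bulk 19, value 40
Best: 66 pts.

66 pts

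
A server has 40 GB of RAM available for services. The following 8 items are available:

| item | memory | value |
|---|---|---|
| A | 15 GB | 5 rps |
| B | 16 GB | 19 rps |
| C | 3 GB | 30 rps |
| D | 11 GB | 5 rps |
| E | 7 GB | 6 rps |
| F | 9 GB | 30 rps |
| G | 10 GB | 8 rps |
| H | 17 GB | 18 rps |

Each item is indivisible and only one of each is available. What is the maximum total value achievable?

87 rps

Check high-value combinations within 40 GB:
- B+C+F+G: memory 16+3+9+10=38, value 19+30+30+8=87
- C+F+G+H: memory 3+9+10+17=39, value 30+30+8+18=86
- B+C+E+F: memory 16+3+7+9=35, value 19+30+6+30=85
Best: 87 rps.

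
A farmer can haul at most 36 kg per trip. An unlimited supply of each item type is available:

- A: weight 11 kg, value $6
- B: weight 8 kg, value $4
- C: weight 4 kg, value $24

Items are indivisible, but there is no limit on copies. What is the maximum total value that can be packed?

$216

Best value-per-unit is C at 24/4, and filling with it alone uses weight 9×4=36. No mix of the others beats 9×24 = 216.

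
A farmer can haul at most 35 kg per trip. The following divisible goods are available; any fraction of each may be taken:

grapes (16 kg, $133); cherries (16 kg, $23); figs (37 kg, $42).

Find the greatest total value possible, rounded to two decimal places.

159.41

Take in order of value per unit:
- grapes (133/16 per unit): all 16 → value 133, running total 133.00
- cherries (23/16 per unit): all 16 → value 23, running total 156.00
- figs (42/37 per unit): 3 of 37 → value 3×42/37 = 3.4054, running total 159.41
Total 159.41.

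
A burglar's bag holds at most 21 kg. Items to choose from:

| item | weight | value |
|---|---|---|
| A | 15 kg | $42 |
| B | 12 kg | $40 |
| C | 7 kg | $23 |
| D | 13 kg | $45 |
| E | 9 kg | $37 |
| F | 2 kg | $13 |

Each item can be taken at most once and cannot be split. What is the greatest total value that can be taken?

$77

Check high-value combinations within 21 kg:
- B+E: weight 12+9=21, value 40+37=77
- B+C+F: weight 12+7+2=21, value 40+23+13=76
- C+E+F: weight 7+9+2=18, value 23+37+13=73
Best: $77.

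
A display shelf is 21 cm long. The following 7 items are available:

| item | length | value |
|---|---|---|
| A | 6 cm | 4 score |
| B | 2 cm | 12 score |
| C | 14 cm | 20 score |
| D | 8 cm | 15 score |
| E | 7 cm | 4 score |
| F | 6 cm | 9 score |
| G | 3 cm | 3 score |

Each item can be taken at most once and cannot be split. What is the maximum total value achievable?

This is a 0/1 knapsack; check combinations near the capacity.
- B+D+F+G: length 2+8+6+3=19, value 12+15+9+3=39
- B+D+F: length 2+8+6=16, value 12+15+9=36
- B+C+G: length 2+14+3=19, value 12+20+3=35
- A+B+D+G: length 6+2+8+3=19, value 4+12+15+3=34
- B+D+E+G: length 2+8+7+3=20, value 12+15+4+3=34
Best: 39 score.

39 score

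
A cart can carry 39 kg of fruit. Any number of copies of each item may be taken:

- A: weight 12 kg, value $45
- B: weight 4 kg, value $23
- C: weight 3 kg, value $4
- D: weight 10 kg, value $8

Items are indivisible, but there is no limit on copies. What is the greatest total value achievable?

$211

Best value-per-unit is B at 23/4; filling with it alone gives 9×23 = 207.
Optimal mix: 9×B + 1×C → weight 39, value 211.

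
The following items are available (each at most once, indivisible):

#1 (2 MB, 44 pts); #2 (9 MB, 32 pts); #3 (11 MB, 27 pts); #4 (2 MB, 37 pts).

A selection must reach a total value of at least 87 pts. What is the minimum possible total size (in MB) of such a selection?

13

Subsets with value ≥ 87, sorted by total size:
- #1+#2+#4: size 13, value 113
- #1+#3+#4: size 15, value 108
- #1+#2+#3: size 22, value 103
Minimum size: 13 MB.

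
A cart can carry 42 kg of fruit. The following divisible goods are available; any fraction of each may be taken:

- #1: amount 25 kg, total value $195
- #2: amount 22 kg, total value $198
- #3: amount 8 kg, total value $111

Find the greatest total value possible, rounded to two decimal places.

402.60

Take in order of value per unit:
- #3 (111/8 per unit): all 8 → value 111, running total 111.00
- #2 (198/22 per unit): all 22 → value 198, running total 309.00
- #1 (195/25 per unit): 12 of 25 → value 12×195/25 = 93.6000, running total 402.60
Total 402.60.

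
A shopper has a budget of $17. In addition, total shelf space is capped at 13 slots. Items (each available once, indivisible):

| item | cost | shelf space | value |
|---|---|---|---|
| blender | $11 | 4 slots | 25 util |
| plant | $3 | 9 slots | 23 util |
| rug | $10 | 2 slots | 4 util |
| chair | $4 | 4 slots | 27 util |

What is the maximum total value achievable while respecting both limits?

Feasible sets respecting both limits:
- blender+chair: cost 15, shelf space 8, value 52
- plant+chair: cost 7, shelf space 13, value 50
- blender+plant: cost 14, shelf space 13, value 48
Best: 52 util.

52 util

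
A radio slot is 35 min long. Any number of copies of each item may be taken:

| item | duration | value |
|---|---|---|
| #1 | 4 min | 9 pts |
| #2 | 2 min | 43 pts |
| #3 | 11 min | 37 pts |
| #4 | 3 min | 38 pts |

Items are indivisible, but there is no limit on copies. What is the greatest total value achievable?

Best value-per-unit is #2 at 43/2, and filling with it alone uses duration 17×2=34. No mix of the others beats 17×43 = 731.

731 pts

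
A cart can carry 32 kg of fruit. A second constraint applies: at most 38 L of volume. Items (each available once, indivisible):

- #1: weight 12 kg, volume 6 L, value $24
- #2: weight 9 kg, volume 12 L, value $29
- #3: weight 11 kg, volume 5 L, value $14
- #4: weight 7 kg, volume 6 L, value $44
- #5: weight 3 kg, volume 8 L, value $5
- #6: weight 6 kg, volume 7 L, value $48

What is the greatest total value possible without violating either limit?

Feasible sets respecting both limits:
- #2+#4+#5+#6: weight 25, volume 33, value 126
- #2+#4+#6: weight 22, volume 25, value 121
- #1+#4+#5+#6: weight 28, volume 27, value 121
Best: $126.

$126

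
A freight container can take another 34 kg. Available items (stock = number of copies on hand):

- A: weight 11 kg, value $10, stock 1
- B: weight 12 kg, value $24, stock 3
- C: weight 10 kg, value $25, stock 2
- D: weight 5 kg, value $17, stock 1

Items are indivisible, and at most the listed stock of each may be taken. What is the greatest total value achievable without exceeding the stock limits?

$74

Top feasible selections:
- 1×B + 2×C: weight 32, value 74
- 2×B + 1×C: weight 34, value 73
- 2×C + 1×D: weight 25, value 67
Best: $74.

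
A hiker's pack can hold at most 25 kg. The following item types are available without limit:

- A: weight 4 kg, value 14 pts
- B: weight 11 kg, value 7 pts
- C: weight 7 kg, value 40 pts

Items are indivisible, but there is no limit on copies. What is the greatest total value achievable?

134 pts

Best value-per-unit is C at 40/7; filling with it alone gives 3×40 = 120.
Optimal mix: 1×A + 3×C → weight 25, value 134.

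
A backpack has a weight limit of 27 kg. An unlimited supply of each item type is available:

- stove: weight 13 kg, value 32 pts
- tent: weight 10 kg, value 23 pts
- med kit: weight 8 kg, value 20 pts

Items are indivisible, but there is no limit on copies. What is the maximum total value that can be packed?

Best value-per-unit is med kit at 20/8; filling with it alone gives 3×20 = 60.
Optimal mix: 2×stove → weight 26, value 64.

64 pts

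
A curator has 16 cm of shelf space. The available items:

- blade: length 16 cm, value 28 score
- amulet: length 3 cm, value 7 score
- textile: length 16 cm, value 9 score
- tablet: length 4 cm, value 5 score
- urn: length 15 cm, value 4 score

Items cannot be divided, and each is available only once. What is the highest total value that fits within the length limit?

28 score

This is a 0/1 knapsack; check combinations near the capacity.
- blade: length 16, value 28
- amulet+tablet: length 3+4=7, value 7+5=12
- textile: length 16, value 9
Best: 28 score.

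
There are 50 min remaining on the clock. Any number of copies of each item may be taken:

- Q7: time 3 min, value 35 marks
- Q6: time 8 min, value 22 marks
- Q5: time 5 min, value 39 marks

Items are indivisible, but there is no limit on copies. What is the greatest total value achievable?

564 marks

Best value-per-unit is Q7 at 35/3; filling with it alone gives 16×35 = 560.
Optimal mix: 15×Q7 + 1×Q5 → time 50, value 564.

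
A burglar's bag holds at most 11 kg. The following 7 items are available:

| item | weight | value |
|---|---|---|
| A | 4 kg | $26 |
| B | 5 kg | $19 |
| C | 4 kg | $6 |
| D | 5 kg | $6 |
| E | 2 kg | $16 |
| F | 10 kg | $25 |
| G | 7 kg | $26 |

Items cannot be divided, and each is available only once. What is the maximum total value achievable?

This is a 0/1 knapsack; check combinations near the capacity.
- A+B+E: weight 4+5+2=11, value 26+19+16=61
- A+G: weight 4+7=11, value 26+26=52
- A+C+E: weight 4+4+2=10, value 26+6+16=48
- A+D+E: weight 4+5+2=11, value 26+6+16=48
Best: $61.

$61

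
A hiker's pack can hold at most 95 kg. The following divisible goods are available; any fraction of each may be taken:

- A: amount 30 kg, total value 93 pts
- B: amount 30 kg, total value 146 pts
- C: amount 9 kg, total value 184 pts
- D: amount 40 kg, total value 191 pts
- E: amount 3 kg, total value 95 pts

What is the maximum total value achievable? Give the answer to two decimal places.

Take in order of value per unit:
- E (95/3 per unit): all 3 → value 95, running total 95.00
- C (184/9 per unit): all 9 → value 184, running total 279.00
- B (146/30 per unit): all 30 → value 146, running total 425.00
- D (191/40 per unit): all 40 → value 191, running total 616.00
- A (93/30 per unit): 13 of 30 → value 13×93/30 = 40.3000, running total 656.30
Total 656.30.

656.30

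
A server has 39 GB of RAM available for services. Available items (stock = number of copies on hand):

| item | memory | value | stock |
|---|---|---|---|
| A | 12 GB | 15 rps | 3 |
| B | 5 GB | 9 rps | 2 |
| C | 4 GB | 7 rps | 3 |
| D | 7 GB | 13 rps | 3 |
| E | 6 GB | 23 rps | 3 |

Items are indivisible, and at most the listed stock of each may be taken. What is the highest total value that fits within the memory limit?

Top feasible selections:
- 3×D + 3×E: memory 39, value 108
- 2×B + 1×C + 1×D + 3×E: memory 39, value 107
- 1×B + 2×C + 1×D + 3×E: memory 38, value 105
Best: 108 rps.

108 rps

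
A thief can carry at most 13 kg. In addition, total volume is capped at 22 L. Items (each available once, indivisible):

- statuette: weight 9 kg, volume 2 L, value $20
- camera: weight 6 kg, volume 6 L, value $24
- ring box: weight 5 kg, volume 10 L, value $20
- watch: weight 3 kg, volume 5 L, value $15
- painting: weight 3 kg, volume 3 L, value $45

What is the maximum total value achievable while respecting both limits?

Feasible sets respecting both limits:
- camera+watch+painting: weight 12, volume 14, value 84
- ring box+watch+painting: weight 11, volume 18, value 80
- camera+painting: weight 9, volume 9, value 69
Best: $84.

$84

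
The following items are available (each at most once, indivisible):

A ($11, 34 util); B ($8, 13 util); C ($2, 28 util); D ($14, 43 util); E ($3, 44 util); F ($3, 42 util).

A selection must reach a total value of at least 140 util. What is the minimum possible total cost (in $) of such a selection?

Subsets with value ≥ 140, sorted by total cost:
- A+C+E+F: cost 19, value 148
- C+D+E+F: cost 22, value 157
Minimum cost: 19 $.

19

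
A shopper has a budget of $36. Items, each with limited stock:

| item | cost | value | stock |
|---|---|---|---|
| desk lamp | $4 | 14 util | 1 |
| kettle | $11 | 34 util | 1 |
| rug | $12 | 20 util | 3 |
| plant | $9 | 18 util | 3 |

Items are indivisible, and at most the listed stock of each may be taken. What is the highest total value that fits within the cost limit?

Top feasible selections:
- 1×desk lamp + 1×kettle + 1×rug + 1×plant: cost 36, value 86
- 1×desk lamp + 1×kettle + 2×plant: cost 33, value 84
Best: 86 util.

86 util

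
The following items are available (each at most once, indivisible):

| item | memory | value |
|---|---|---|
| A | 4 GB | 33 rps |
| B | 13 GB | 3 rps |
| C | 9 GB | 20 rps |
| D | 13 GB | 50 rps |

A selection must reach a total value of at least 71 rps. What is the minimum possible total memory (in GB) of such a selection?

Subsets with value ≥ 71, sorted by total memory:
- A+D: memory 17, value 83
- A+C+D: memory 26, value 103
Minimum memory: 17 GB.

17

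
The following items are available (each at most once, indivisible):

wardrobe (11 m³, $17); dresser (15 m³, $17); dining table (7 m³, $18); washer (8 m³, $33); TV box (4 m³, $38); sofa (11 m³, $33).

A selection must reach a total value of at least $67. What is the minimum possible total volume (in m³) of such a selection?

Subsets with value ≥ 67, sorted by total volume:
- washer+TV box: volume 12, value 71
- TV box+sofa: volume 15, value 71
Minimum volume: 12 m³.

12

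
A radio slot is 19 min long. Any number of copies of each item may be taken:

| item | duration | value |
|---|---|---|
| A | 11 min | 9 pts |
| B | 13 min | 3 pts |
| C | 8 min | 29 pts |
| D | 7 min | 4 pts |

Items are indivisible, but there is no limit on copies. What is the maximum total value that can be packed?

Best value-per-unit is C at 29/8, and filling with it alone uses duration 2×8=16. No mix of the others beats 2×29 = 58.

58 pts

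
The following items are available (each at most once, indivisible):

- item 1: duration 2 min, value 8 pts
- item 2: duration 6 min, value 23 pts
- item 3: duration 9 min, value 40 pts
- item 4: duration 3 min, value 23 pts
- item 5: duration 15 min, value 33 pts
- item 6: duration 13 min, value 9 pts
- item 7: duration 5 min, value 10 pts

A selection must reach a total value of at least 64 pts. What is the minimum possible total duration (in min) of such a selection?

Subsets with value ≥ 64, sorted by total duration:
- item 1+item 3+item 4: duration 14, value 71
- item 1+item 2+item 4+item 7: duration 16, value 64
- item 3+item 4+item 7: duration 17, value 73
- item 1+item 2+item 3: duration 17, value 71
Minimum duration: 14 min.

14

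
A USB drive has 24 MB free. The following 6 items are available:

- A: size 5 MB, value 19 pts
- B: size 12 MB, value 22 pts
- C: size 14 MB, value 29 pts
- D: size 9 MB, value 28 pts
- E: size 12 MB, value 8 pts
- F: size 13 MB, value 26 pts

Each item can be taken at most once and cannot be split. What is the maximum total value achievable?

57 pts

Check high-value combinations within 24 MB:
- C+D: size 14+9=23, value 29+28=57
- D+F: size 9+13=22, value 28+26=54
- B+D: size 12+9=21, value 22+28=50
- A+C: size 5+14=19, value 19+29=48
Best: 57 pts.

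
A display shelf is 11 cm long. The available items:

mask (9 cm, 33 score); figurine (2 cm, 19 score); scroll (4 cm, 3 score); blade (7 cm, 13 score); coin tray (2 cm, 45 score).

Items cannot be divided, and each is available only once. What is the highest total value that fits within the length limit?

78 score

Check high-value combinations within 11 cm:
- mask+coin tray: length 9+2=11, value 33+45=78
- figurine+blade+coin tray: length 2+7+2=11, value 19+13+45=77
- figurine+scroll+coin tray: length 2+4+2=8, value 19+3+45=67
- figurine+coin tray: length 2+2=4, value 19+45=64
- blade+coin tray: length 7+2=9, value 13+45=58
Best: 78 score.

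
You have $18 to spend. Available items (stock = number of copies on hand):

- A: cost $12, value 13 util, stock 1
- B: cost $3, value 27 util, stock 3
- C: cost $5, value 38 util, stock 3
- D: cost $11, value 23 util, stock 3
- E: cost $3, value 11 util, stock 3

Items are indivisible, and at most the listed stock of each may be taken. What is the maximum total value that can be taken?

Top feasible selections:
- 1×B + 3×C: cost 18, value 141
- 2×B + 2×C: cost 16, value 130
- 3×B + 1×C + 1×E: cost 17, value 130
Best: 141 util.

141 util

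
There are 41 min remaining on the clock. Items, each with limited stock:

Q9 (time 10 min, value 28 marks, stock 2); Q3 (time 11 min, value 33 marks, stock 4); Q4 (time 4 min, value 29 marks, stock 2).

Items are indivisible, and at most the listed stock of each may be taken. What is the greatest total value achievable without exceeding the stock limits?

Best selections within time 41 and stock limits:
- 3×Q3 + 2×Q4: time 41, value 157
- 1×Q9 + 2×Q3 + 2×Q4: time 40, value 152
- 2×Q9 + 1×Q3 + 2×Q4: time 39, value 147
Best: 157 marks.

157 marks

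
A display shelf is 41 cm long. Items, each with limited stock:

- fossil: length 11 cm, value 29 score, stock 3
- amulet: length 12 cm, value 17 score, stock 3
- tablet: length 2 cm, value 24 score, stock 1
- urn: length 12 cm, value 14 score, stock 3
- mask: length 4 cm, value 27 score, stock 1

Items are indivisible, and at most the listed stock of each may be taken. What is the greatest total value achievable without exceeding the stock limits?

Best selections within length 41 and stock limits:
- 3×fossil + 1×tablet + 1×mask: length 39, value 138
- 2×fossil + 1×amulet + 1×tablet + 1×mask: length 40, value 126
Best: 138 score.

138 score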